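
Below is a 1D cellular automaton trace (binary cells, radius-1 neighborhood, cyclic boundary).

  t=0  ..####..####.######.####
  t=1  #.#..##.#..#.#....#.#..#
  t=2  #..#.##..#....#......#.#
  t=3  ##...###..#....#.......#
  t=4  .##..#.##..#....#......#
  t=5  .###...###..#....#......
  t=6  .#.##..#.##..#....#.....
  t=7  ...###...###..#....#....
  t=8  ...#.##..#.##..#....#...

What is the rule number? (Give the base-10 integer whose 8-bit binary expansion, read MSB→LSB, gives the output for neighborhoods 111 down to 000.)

  ### -> .   bit 7 = 0  t=0,i=3
  ##. -> #   bit 6 = 1  t=0,i=5
  #.# -> .   bit 5 = 0  t=0,i=12
  #.. -> #   bit 4 = 1  t=0,i=0
  .## -> #   bit 3 = 1  t=0,i=2
  .#. -> .   bit 2 = 0  t=1,i=2
  ..# -> .   bit 1 = 0  t=0,i=1
  ... -> .   bit 0 = 0  t=1,i=15
  bits 01011000 = 88

88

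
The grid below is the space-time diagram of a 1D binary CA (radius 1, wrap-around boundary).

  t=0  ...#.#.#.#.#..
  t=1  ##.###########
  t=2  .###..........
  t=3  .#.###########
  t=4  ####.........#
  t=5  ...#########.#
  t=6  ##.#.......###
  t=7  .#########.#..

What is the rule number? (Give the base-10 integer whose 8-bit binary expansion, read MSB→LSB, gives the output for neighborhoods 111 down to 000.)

  ### -> .   bit 7 = 0  t=1,i=0
  ##. -> #   bit 6 = 1  t=1,i=1
  #.# -> #   bit 5 = 1  t=0,i=4
  #.. -> #   bit 4 = 1  t=0,i=12
  .## -> #   bit 3 = 1  t=1,i=3
  .#. -> #   bit 2 = 1  t=0,i=3
  ..# -> .   bit 1 = 0  t=0,i=2
  ... -> #   bit 0 = 1  t=0,i=0
  bits 01111101 = 125

125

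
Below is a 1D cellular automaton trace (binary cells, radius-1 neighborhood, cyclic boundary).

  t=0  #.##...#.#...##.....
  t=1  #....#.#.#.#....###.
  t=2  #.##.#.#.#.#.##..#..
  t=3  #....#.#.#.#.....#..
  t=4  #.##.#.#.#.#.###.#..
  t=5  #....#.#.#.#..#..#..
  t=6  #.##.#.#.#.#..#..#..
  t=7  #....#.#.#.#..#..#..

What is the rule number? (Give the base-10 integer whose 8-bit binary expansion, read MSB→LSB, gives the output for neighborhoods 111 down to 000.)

133

  ###|#  b7=1 t=1,i=17
  ##.|.  b6=0 t=0,i=3
  #.#|.  b5=0 t=0,i=1
  #..|.  b4=0 t=0,i=4
  .##|.  b3=0 t=0,i=2
  .#.|#  b2=1 t=0,i=0
  ..#|.  b1=0 t=0,i=6
  ...|#  b0=1 t=0,i=5
  bits 10000101 = 133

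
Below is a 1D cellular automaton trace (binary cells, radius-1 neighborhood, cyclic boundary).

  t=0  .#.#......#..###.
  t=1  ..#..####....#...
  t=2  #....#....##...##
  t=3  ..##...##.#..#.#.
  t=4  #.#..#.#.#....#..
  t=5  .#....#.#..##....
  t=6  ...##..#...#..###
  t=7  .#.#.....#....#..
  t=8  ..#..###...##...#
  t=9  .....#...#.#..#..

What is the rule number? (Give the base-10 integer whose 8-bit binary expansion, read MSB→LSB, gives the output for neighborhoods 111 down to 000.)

  [7] ### => .  t=0,i=14
  [6] ##. => .  t=0,i=15
  [5] #.# => #  t=0,i=2
  [4] #.. => .  t=0,i=4
  [3] .## => #  t=0,i=13
  [2] .#. => .  t=0,i=1
  [1] ..# => .  t=0,i=0
  [0] ... => #  t=0,i=5
  bits 00101001 = 41

41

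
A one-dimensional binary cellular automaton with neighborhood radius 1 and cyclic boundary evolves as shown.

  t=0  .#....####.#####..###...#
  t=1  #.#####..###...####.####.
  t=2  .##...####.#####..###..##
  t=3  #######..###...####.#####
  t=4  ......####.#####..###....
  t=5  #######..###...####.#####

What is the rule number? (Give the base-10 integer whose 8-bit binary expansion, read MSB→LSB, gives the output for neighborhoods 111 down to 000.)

123

  ### -> .   bit 7 = 0  t=0,i=7
  ##. -> #   bit 6 = 1  t=0,i=9
  #.# -> #   bit 5 = 1  t=0,i=0
  #.. -> #   bit 4 = 1  t=0,i=2
  .## -> #   bit 3 = 1  t=0,i=6
  .#. -> .   bit 2 = 0  t=0,i=1
  ..# -> #   bit 1 = 1  t=0,i=5
  ... -> #   bit 0 = 1  t=0,i=3
  bits 01111011 = 123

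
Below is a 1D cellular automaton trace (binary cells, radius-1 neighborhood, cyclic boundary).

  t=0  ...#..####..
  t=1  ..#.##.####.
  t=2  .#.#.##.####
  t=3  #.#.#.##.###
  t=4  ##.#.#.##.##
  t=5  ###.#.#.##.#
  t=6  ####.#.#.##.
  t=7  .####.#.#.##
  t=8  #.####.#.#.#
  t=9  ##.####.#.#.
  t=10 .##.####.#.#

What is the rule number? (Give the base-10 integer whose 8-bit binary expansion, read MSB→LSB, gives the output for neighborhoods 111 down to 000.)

  ###|#  b7=1 t=0,i=7
  ##.|#  b6=1 t=0,i=9
  #.#|#  b5=1 t=1,i=3
  #..|#  b4=1 t=0,i=4
  .##|.  b3=0 t=0,i=6
  .#.|.  b2=0 t=0,i=3
  ..#|#  b1=1 t=0,i=2
  ...|.  b0=0 t=0,i=0
  bits 11110010 = 242

242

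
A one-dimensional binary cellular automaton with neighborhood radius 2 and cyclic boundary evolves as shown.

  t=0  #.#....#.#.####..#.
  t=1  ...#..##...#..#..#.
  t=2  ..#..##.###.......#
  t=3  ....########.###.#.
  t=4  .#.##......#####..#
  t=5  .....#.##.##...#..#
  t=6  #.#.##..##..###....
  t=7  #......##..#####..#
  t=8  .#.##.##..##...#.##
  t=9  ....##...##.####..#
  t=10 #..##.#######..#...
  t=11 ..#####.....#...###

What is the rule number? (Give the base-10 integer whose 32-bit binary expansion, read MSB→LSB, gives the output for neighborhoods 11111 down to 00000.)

965370349

  ##### -> .   bit 31 = 0  t=3,i=6
  ####. -> .   bit 30 = 0  t=0,i=13
  ###.# -> #   bit 29 = 1  t=3,i=11
  ###.. -> #   bit 28 = 1  t=0,i=14
  ##.## -> #   bit 27 = 1  t=2,i=7
  ##.#. -> .   bit 26 = 0  t=3,i=16
  ##..# -> .   bit 25 = 0  t=0,i=15
  ##... -> #   bit 24 = 1  t=1,i=8
  #.### -> #   bit 23 = 1  t=0,i=11
  #.##. -> .   bit 22 = 0  t=4,i=3
  #.#.# -> .   bit 21 = 0  t=0,i=0
  #.#.. -> .   bit 20 = 0  t=0,i=2
  #..## -> #   bit 19 = 1  t=1,i=5
  #..#. -> .   bit 18 = 0  t=0,i=16
  #...# -> #   bit 17 = 1  t=1,i=9
  #.... -> .   bit 16 = 0  t=0,i=4
  .#### -> .   bit 15 = 0  t=0,i=12
  .###. -> #   bit 14 = 1  t=2,i=9
  .##.# -> #   bit 13 = 1  t=2,i=6
  .##.. -> .   bit 12 = 0  t=1,i=7
  .#.## -> .   bit 11 = 0  t=0,i=10
  .#.#. -> .   bit 10 = 0  t=0,i=1
  .#..# -> .   bit 9 = 0  t=1,i=4
  .#... -> #   bit 8 = 1  t=0,i=3
  ..### -> #   bit 7 = 1  t=3,i=4
  ..##. -> #   bit 6 = 1  t=1,i=6
  ..#.# -> #   bit 5 = 1  t=0,i=7
  ..#.. -> .   bit 4 = 0  t=1,i=3
  ...## -> #   bit 3 = 1  t=3,i=3
  ...#. -> #   bit 2 = 1  t=0,i=6
  ....# -> .   bit 1 = 0  t=0,i=5
  ..... -> #   bit 0 = 1  t=2,i=13
  bits 00111001100010100110000111101101 = 965370349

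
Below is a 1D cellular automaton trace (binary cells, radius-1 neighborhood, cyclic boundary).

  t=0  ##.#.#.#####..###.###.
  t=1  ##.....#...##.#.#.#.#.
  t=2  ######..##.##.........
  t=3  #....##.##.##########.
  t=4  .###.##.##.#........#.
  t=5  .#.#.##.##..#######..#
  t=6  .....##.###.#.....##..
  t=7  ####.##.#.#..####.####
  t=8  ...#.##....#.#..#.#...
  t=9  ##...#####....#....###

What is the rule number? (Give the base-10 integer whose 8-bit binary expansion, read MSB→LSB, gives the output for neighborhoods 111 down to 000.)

89

  ### -> .   bit 7 = 0  t=0,i=8
  ##. -> #   bit 6 = 1  t=0,i=1
  #.# -> .   bit 5 = 0  t=0,i=2
  #.. -> #   bit 4 = 1  t=0,i=12
  .## -> #   bit 3 = 1  t=0,i=0
  .#. -> .   bit 2 = 0  t=0,i=3
  ..# -> .   bit 1 = 0  t=0,i=13
  ... -> #   bit 0 = 1  t=1,i=3
  bits 01011001 = 89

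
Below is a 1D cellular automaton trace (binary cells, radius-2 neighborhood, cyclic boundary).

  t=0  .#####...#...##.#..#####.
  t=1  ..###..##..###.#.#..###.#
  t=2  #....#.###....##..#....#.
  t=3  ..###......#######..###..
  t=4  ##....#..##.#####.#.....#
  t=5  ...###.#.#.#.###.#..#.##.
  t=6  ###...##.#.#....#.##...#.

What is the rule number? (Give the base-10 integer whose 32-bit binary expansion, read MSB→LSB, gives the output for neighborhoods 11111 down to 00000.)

3458699854

  #####|#  b31=1 t=0,i=3
  ####.|#  b30=1 t=0,i=4
  ###.#|.  b29=0 t=1,i=13
  ###..|.  b28=0 t=0,i=5
  ##.##|#  b27=1 t=4,i=11
  ##.#.|#  b26=1 t=0,i=15
  ##..#|#  b25=1 t=0,i=24
  ##...|.  b24=0 t=0,i=6
  #.###|.  b23=0 t=2,i=7
  #.##.|.  b22=0 t=5,i=22
  #.#.#|#  b21=1 t=1,i=15
  #.#..|.  b20=0 t=0,i=16
  #..##|.  b19=0 t=0,i=0
  #..#.|#  b18=1 t=2,i=17
  #...#|#  b17=1 t=0,i=7
  #....|#  b16=1 t=2,i=2
  .####|#  b15=1 t=0,i=2
  .###.|.  b14=0 t=1,i=3
  .##.#|.  b13=0 t=0,i=14
  .##..|#  b12=1 t=1,i=8
  .#.##|.  b11=0 t=2,i=6
  .#.#.|.  b10=0 t=1,i=16
  .#..#|#  b9=1 t=0,i=17
  .#...|.  b8=0 t=0,i=10
  ..###|.  b7=0 t=0,i=1
  ..##.|#  b6=1 t=0,i=13
  ..#.#|.  b5=0 t=2,i=5
  ..#..|.  b4=0 t=0,i=9
  ...##|#  b3=1 t=0,i=12
  ...#.|#  b2=1 t=0,i=8
  ....#|#  b1=1 t=2,i=3
  .....|.  b0=0 t=3,i=7
  bits 11001110001001111001001001001110 = 3458699854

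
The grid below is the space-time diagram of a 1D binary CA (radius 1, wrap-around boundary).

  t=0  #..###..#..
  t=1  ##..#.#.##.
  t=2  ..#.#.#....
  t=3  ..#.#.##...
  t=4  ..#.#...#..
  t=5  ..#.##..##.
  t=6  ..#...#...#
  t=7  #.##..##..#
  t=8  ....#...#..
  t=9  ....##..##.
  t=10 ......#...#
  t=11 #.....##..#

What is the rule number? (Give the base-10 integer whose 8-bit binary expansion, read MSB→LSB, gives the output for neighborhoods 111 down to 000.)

  nb ###: next=#  (t=0,i=4, bit7=1)
  nb ##.: next=.  (t=0,i=5, bit6=0)
  nb #.#: next=.  (t=1,i=5, bit5=0)
  nb #..: next=#  (t=0,i=1, bit4=1)
  nb .##: next=.  (t=0,i=3, bit3=0)
  nb .#.: next=#  (t=0,i=0, bit2=1)
  nb ..#: next=.  (t=0,i=2, bit1=0)
  nb ...: next=.  (t=2,i=0, bit0=0)
  bits 10010100 = 148

148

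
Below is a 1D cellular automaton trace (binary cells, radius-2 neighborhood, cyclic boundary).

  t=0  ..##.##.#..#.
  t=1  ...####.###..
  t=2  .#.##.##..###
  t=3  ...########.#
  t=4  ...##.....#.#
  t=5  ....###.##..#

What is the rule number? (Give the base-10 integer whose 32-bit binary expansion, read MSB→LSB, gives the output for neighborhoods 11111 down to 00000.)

  #####|.  b31=0 t=3,i=5
  ####.|.  b30=0 t=1,i=5
  ###.#|#  b29=1 t=1,i=6
  ###..|#  b28=1 t=1,i=10
  ##.##|#  b27=1 t=0,i=4
  ##.#.|.  b26=0 t=0,i=7
  ##..#|#  b25=1 t=2,i=8
  ##...|#  b24=1 t=1,i=11
  #.###|.  b23=0 t=1,i=8
  #.##.|#  b22=1 t=0,i=5
  #.#.#|.  b21=0 t=2,i=1
  #.#..|#  b20=1 t=0,i=8
  #..##|#  b19=1 t=2,i=9
  #..#.|#  b18=1 t=0,i=10
  #...#|.  b17=0 t=0,i=0
  #....|#  b16=1 t=1,i=12
  .####|#  b15=1 t=1,i=4
  .###.|.  b14=0 t=1,i=9
  .##.#|#  b13=1 t=0,i=3
  .##..|#  b12=1 t=2,i=7
  .#.##|.  b11=0 t=2,i=2
  .#.#.|.  b10=0 t=4,i=11
  .#..#|#  b9=1 t=0,i=9
  .#...|.  b8=0 t=0,i=12
  ..###|#  b7=1 t=1,i=3
  ..##.|.  b6=0 t=0,i=2
  ..#.#|.  b5=0 t=4,i=10
  ..#..|.  b4=0 t=0,i=11
  ...##|.  b3=0 t=0,i=1
  ...#.|#  b2=1 t=4,i=9
  ....#|#  b1=1 t=1,i=1
  .....|.  b0=0 t=1,i=0
  bits 00111011010111011011001010000110 = 995996294

995996294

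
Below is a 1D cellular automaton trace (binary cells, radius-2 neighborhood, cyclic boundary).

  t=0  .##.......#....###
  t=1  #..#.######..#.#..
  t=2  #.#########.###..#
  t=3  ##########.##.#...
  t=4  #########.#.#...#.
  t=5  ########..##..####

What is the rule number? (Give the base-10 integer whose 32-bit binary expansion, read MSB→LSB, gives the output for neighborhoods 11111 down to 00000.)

  nb #####: next=#  (t=1,i=7, bit31=1)
  nb ####.: next=#  (t=1,i=9, bit30=1)
  nb ###.#: next=.  (t=0,i=17, bit29=0)
  nb ###..: next=#  (t=1,i=10, bit28=1)
  nb ##.##: next=#  (t=0,i=0, bit27=1)
  nb ##.#.: next=.  (t=3,i=13, bit26=0)
  nb ##..#: next=.  (t=1,i=11, bit25=0)
  nb ##...: next=#  (t=0,i=3, bit24=1)
  nb #.###: next=#  (t=1,i=5, bit23=1)
  nb #.##.: next=.  (t=0,i=1, bit22=0)
  nb #.#.#: next=#  (t=4,i=10, bit21=1)
  nb #.#..: next=.  (t=1,i=15, bit20=0)
  nb #..##: next=.  (t=2,i=16, bit19=0)
  nb #..#.: next=#  (t=1,i=2, bit18=1)
  nb #...#: next=#  (t=3,i=16, bit17=1)
  nb #....: next=.  (t=0,i=4, bit16=0)
  nb .####: next=#  (t=1,i=6, bit15=1)
  nb .###.: next=.  (t=0,i=16, bit14=0)
  nb .##.#: next=#  (t=2,i=0, bit13=1)
  nb .##..: next=.  (t=0,i=2, bit12=0)
  nb .#.##: next=#  (t=1,i=4, bit11=1)
  nb .#.#.: next=#  (t=1,i=14, bit10=1)
  nb .#..#: next=.  (t=1,i=1, bit9=0)
  nb .#...: next=.  (t=0,i=11, bit8=0)
  nb ..###: next=#  (t=0,i=15, bit7=1)
  nb ..##.: next=.  (t=2,i=17, bit6=0)
  nb ..#.#: next=#  (t=1,i=3, bit5=1)
  nb ..#..: next=#  (t=0,i=10, bit4=1)
  nb ...##: next=.  (t=0,i=14, bit3=0)
  nb ...#.: next=#  (t=0,i=9, bit2=1)
  nb ....#: next=#  (t=0,i=8, bit1=1)
  nb .....: next=#  (t=0,i=5, bit0=1)
  bits 11011001101001101010110010110111 = 3651579063

3651579063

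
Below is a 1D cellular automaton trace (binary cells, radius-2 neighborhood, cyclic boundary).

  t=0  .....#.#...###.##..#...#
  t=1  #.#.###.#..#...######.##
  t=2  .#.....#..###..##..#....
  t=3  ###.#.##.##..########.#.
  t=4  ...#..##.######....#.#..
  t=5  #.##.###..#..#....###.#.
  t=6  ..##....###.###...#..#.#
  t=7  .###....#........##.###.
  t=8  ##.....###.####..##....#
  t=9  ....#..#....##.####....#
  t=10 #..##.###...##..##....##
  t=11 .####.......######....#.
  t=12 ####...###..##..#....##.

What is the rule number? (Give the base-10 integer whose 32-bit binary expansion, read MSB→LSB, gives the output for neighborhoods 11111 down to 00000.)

1179432437

  ##### -> .   bit 31 = 0  t=1,i=17
  ####. -> #   bit 30 = 1  t=1,i=19
  ###.# -> .   bit 29 = 0  t=0,i=13
  ###.. -> .   bit 28 = 0  t=2,i=12
  ##.## -> .   bit 27 = 0  t=0,i=14
  ##.#. -> #   bit 26 = 1  t=1,i=1
  ##..# -> #   bit 25 = 1  t=0,i=17
  ##... -> .   bit 24 = 0  t=4,i=15
  #.### -> .   bit 23 = 0  t=1,i=4
  #.##. -> #   bit 22 = 1  t=0,i=15
  #.#.# -> .   bit 21 = 0  t=1,i=2
  #.#.. -> .   bit 20 = 0  t=0,i=7
  #..## -> #   bit 19 = 1  t=2,i=9
  #..#. -> #   bit 18 = 1  t=0,i=18
  #...# -> .   bit 17 = 0  t=0,i=9
  #.... -> .   bit 16 = 0  t=0,i=1
  .#### -> #   bit 15 = 1  t=1,i=16
  .###. -> .   bit 14 = 0  t=0,i=12
  .##.# -> #   bit 13 = 1  t=3,i=7
  .##.. -> #   bit 12 = 1  t=0,i=16
  .#.## -> .   bit 11 = 0  t=1,i=3
  .#.#. -> #   bit 10 = 1  t=0,i=6
  .#..# -> .   bit 9 = 0  t=1,i=9
  .#... -> #   bit 8 = 1  t=0,i=0
  ..### -> #   bit 7 = 1  t=0,i=11
  ..##. -> #   bit 6 = 1  t=2,i=15
  ..#.# -> #   bit 5 = 1  t=0,i=5
  ..#.. -> #   bit 4 = 1  t=0,i=19
  ...## -> .   bit 3 = 0  t=0,i=10
  ...#. -> #   bit 2 = 1  t=0,i=4
  ....# -> .   bit 1 = 0  t=0,i=3
  ..... -> #   bit 0 = 1  t=0,i=2
  bits 01000110010011001011010111110101 = 1179432437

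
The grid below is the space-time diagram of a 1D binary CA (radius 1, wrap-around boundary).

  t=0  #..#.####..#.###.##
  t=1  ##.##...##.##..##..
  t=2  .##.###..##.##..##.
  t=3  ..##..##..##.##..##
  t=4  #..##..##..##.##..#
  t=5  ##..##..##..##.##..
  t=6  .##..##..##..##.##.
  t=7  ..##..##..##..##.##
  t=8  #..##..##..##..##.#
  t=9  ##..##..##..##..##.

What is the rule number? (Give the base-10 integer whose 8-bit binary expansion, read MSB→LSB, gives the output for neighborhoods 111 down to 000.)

  [7] ### => .  t=0,i=6
  [6] ##. => #  t=0,i=0
  [5] #.# => #  t=0,i=4
  [4] #.. => #  t=0,i=1
  [3] .## => .  t=0,i=5
  [2] .#. => #  t=0,i=3
  [1] ..# => .  t=0,i=2
  [0] ... => #  t=1,i=6
  bits 01110101 = 117

117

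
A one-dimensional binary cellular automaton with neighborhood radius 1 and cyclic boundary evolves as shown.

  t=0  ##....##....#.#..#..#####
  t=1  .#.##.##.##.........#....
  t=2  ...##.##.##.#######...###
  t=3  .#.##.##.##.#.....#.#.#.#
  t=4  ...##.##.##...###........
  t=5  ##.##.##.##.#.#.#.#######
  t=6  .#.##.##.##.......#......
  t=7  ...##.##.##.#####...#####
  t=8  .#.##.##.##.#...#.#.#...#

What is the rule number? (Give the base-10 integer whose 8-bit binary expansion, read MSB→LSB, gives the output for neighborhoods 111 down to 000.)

73

  ### -> .   bit 7 = 0  t=0,i=0
  ##. -> #   bit 6 = 1  t=0,i=1
  #.# -> .   bit 5 = 0  t=0,i=13
  #.. -> .   bit 4 = 0  t=0,i=2
  .## -> #   bit 3 = 1  t=0,i=6
  .#. -> .   bit 2 = 0  t=0,i=12
  ..# -> .   bit 1 = 0  t=0,i=5
  ... -> #   bit 0 = 1  t=0,i=3
  bits 01001001 = 73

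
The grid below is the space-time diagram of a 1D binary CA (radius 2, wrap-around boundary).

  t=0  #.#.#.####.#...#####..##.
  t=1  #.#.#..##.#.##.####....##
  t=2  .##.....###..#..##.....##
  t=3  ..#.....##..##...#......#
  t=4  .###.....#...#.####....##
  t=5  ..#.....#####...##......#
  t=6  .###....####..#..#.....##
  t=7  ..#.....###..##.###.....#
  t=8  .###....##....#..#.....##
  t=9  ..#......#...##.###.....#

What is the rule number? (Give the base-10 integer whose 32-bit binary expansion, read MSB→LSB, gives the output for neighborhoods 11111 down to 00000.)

3290886548

  #####|#  b31=1 t=0,i=17
  ####.|#  b30=1 t=0,i=8
  ###.#|.  b29=0 t=0,i=9
  ###..|.  b28=0 t=0,i=19
  ##.##|.  b27=0 t=1,i=14
  ##.#.|#  b26=1 t=0,i=10
  ##..#|.  b25=0 t=0,i=20
  ##...|.  b24=0 t=1,i=19
  #.###|.  b23=0 t=0,i=6
  #.##.|.  b22=0 t=1,i=12
  #.#.#|#  b21=1 t=0,i=0
  #.#..|.  b20=0 t=0,i=11
  #..##|.  b19=0 t=0,i=21
  #..#.|#  b18=1 t=2,i=12
  #...#|#  b17=1 t=0,i=13
  #....|.  b16=0 t=1,i=20
  .####|#  b15=1 t=0,i=7
  .###.|#  b14=1 t=1,i=24
  .##.#|#  b13=1 t=0,i=23
  .##..|#  b12=1 t=2,i=2
  .#.##|.  b11=0 t=0,i=5
  .#.#.|.  b10=0 t=0,i=1
  .#..#|.  b9=0 t=1,i=5
  .#...|#  b8=1 t=0,i=12
  ..###|#  b7=1 t=0,i=15
  ..##.|.  b6=0 t=0,i=22
  ..#.#|.  b5=0 t=4,i=13
  ..#..|#  b4=1 t=2,i=13
  ...##|.  b3=0 t=0,i=14
  ...#.|#  b2=1 t=3,i=16
  ....#|.  b1=0 t=1,i=21
  .....|.  b0=0 t=2,i=5
  bits 11000100001001101111000110010100 = 3290886548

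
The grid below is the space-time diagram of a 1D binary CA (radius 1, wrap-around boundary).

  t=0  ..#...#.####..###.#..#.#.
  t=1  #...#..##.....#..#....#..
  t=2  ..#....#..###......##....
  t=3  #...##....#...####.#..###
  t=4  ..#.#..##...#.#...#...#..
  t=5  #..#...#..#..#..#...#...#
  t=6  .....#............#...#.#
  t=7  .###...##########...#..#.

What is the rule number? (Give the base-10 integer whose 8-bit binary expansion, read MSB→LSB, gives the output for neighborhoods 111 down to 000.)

  [7] ### => .  t=0,i=9
  [6] ##. => .  t=0,i=11
  [5] #.# => #  t=0,i=7
  [4] #.. => .  t=0,i=3
  [3] .## => #  t=0,i=8
  [2] .#. => .  t=0,i=2
  [1] ..# => .  t=0,i=1
  [0] ... => #  t=0,i=0
  bits 00101001 = 41

41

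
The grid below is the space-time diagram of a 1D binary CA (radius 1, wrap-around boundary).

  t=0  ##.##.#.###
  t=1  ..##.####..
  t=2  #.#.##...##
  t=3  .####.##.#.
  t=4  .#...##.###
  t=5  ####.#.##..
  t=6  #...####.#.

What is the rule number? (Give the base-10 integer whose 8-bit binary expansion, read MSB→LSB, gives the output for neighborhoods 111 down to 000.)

  ### -> .   bit 7 = 0  t=0,i=0
  ##. -> .   bit 6 = 0  t=0,i=1
  #.# -> #   bit 5 = 1  t=0,i=2
  #.. -> #   bit 4 = 1  t=1,i=9
  .## -> #   bit 3 = 1  t=0,i=3
  .#. -> #   bit 2 = 1  t=0,i=6
  ..# -> .   bit 1 = 0  t=1,i=1
  ... -> #   bit 0 = 1  t=1,i=0
  bits 00111101 = 61

61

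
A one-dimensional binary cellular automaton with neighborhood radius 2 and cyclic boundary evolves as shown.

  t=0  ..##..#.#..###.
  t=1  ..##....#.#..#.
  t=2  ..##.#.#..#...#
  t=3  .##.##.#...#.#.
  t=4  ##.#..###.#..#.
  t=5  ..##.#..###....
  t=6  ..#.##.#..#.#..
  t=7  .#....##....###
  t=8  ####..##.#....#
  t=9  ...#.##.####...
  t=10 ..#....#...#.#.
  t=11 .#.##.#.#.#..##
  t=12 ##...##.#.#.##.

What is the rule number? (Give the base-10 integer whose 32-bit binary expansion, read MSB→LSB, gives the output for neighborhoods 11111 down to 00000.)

1010372932

  nb #####: next=.  (t=8,i=1, bit31=0)
  nb ####.: next=.  (t=8,i=2, bit30=0)
  nb ###.#: next=#  (t=4,i=8, bit29=1)
  nb ###..: next=#  (t=0,i=13, bit28=1)
  nb ##.##: next=#  (t=3,i=3, bit27=1)
  nb ##.#.: next=#  (t=2,i=4, bit26=1)
  nb ##..#: next=.  (t=0,i=4, bit25=0)
  nb ##...: next=.  (t=0,i=14, bit24=0)
  nb #.###: next=.  (t=9,i=8, bit23=0)
  nb #.##.: next=.  (t=3,i=4, bit22=0)
  nb #.#.#: next=#  (t=2,i=5, bit21=1)
  nb #.#..: next=#  (t=0,i=8, bit20=1)
  nb #..##: next=#  (t=0,i=10, bit19=1)
  nb #..#.: next=.  (t=0,i=5, bit18=0)
  nb #...#: next=.  (t=0,i=0, bit17=0)
  nb #....: next=#  (t=1,i=5, bit16=1)
  nb .####: next=.  (t=8,i=0, bit15=0)
  nb .###.: next=.  (t=0,i=12, bit14=0)
  nb .##.#: next=.  (t=2,i=3, bit13=0)
  nb .##..: next=#  (t=0,i=3, bit12=1)
  nb .#.##: next=.  (t=4,i=14, bit11=0)
  nb .#.#.: next=.  (t=0,i=7, bit10=0)
  nb .#..#: next=.  (t=0,i=9, bit9=0)
  nb .#...: next=#  (t=1,i=14, bit8=1)
  nb ..###: next=.  (t=0,i=11, bit7=0)
  nb ..##.: next=#  (t=0,i=2, bit6=1)
  nb ..#.#: next=.  (t=0,i=6, bit5=0)
  nb ..#..: next=.  (t=1,i=13, bit4=0)
  nb ...##: next=.  (t=0,i=1, bit3=0)
  nb ...#.: next=#  (t=1,i=7, bit2=1)
  nb ....#: next=.  (t=1,i=6, bit1=0)
  nb .....: next=.  (t=5,i=13, bit0=0)
  bits 00111100001110010001000101000100 = 1010372932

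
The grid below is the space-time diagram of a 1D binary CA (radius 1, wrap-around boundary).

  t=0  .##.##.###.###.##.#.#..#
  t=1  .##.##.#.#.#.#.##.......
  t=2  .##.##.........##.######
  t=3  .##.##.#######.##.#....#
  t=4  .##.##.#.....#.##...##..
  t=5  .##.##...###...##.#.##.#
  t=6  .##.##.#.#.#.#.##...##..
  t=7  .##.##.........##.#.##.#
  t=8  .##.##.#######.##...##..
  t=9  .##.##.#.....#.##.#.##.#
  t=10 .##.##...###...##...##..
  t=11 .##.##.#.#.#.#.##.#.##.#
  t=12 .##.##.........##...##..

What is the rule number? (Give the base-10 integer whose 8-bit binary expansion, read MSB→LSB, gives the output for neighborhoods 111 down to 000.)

73

  ###|.  b7=0 t=0,i=8
  ##.|#  b6=1 t=0,i=2
  #.#|.  b5=0 t=0,i=0
  #..|.  b4=0 t=0,i=21
  .##|#  b3=1 t=0,i=1
  .#.|.  b2=0 t=0,i=18
  ..#|.  b1=0 t=0,i=22
  ...|#  b0=1 t=1,i=18
  bits 01001001 = 73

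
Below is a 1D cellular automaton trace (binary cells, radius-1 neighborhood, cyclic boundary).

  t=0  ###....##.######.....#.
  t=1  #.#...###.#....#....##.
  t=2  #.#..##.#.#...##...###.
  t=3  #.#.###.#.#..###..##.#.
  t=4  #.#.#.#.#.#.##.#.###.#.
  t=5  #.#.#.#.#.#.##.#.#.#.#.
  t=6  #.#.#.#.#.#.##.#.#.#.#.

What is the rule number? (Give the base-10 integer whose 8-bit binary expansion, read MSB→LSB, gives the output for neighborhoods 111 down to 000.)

78

  ### -> .   bit 7 = 0  t=0,i=1
  ##. -> #   bit 6 = 1  t=0,i=2
  #.# -> .   bit 5 = 0  t=0,i=9
  #.. -> .   bit 4 = 0  t=0,i=3
  .## -> #   bit 3 = 1  t=0,i=0
  .#. -> #   bit 2 = 1  t=0,i=21
  ..# -> #   bit 1 = 1  t=0,i=6
  ... -> .   bit 0 = 0  t=0,i=4
  bits 01001110 = 78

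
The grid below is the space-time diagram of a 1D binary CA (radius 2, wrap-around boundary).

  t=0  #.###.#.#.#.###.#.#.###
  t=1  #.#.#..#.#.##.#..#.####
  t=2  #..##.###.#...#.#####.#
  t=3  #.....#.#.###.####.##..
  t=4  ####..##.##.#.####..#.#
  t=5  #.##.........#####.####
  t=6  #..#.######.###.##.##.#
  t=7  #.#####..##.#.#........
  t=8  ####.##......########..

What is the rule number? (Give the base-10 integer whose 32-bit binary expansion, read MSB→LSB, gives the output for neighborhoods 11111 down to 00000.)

  #####|.  b31=0 t=1,i=21
  ####.|#  b30=1 t=0,i=22
  ###.#|#  b29=1 t=0,i=0
  ###..|#  b28=1 t=4,i=3
  ##.##|.  b27=0 t=0,i=1
  ##.#.|.  b26=0 t=0,i=5
  ##..#|.  b25=0 t=2,i=1
  ##...|.  b24=0 t=5,i=4
  #.###|#  b23=1 t=0,i=2
  #.##.|.  b22=0 t=1,i=11
  #.#.#|.  b21=0 t=0,i=6
  #.#..|#  b20=1 t=1,i=4
  #..##|.  b19=0 t=2,i=2
  #..#.|#  b18=1 t=1,i=6
  #...#|#  b17=1 t=2,i=12
  #....|#  b16=1 t=3,i=2
  .####|#  b15=1 t=0,i=21
  .###.|.  b14=0 t=0,i=3
  .##.#|.  b13=0 t=1,i=12
  .##..|#  b12=1 t=2,i=0
  .#.##|#  b11=1 t=0,i=11
  .#.#.|#  b10=1 t=0,i=7
  .#..#|.  b9=0 t=1,i=5
  .#...|#  b8=1 t=2,i=11
  ..###|#  b7=1 t=5,i=13
  ..##.|.  b6=0 t=2,i=3
  ..#.#|#  b5=1 t=1,i=7
  ..#..|#  b4=1 t=3,i=0
  ...##|#  b3=1 t=5,i=12
  ...#.|.  b2=0 t=2,i=13
  ....#|.  b1=0 t=3,i=4
  .....|#  b0=1 t=3,i=3
  bits 01110000100101111001110110111001 = 1888984505

1888984505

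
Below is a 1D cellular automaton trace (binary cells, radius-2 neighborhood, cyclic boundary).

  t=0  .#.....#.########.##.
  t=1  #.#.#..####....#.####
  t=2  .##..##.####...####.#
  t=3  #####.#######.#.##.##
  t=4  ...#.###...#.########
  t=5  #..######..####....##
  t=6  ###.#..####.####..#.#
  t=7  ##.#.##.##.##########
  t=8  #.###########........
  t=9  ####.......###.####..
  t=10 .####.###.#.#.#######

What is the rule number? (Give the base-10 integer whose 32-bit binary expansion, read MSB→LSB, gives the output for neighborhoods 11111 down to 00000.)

  ##### -> .   bit 31 = 0  t=0,i=11
  ####. -> #   bit 30 = 1  t=0,i=15
  ###.# -> .   bit 29 = 0  t=0,i=16
  ###.. -> #   bit 28 = 1  t=1,i=10
  ##.## -> #   bit 27 = 1  t=0,i=17
  ##.#. -> #   bit 26 = 1  t=1,i=1
  ##..# -> #   bit 25 = 1  t=0,i=20
  ##... -> #   bit 24 = 1  t=1,i=11
  #.### -> #   bit 23 = 1  t=0,i=9
  #.##. -> #   bit 22 = 1  t=0,i=18
  #.#.# -> #   bit 21 = 1  t=1,i=2
  #.#.. -> .   bit 20 = 0  t=1,i=4
  #..## -> #   bit 19 = 1  t=1,i=6
  #..#. -> #   bit 18 = 1  t=0,i=0
  #...# -> .   bit 17 = 0  t=2,i=13
  #.... -> .   bit 16 = 0  t=0,i=3
  .#### -> #   bit 15 = 1  t=0,i=10
  .###. -> #   bit 14 = 1  t=4,i=6
  .##.# -> #   bit 13 = 1  t=2,i=6
  .##.. -> #   bit 12 = 1  t=0,i=19
  .#.## -> #   bit 11 = 1  t=0,i=8
  .#.#. -> .   bit 10 = 0  t=1,i=3
  .#..# -> #   bit 9 = 1  t=1,i=5
  .#... -> #   bit 8 = 1  t=0,i=2
  ..### -> .   bit 7 = 0  t=1,i=7
  ..##. -> .   bit 6 = 0  t=2,i=5
  ..#.# -> #   bit 5 = 1  t=0,i=7
  ..#.. -> .   bit 4 = 0  t=0,i=1
  ...## -> #   bit 3 = 1  t=2,i=14
  ...#. -> .   bit 2 = 0  t=0,i=6
  ....# -> .   bit 1 = 0  t=0,i=5
  ..... -> #   bit 0 = 1  t=0,i=4
  bits 01011111111011001111101100101001 = 1609366313

1609366313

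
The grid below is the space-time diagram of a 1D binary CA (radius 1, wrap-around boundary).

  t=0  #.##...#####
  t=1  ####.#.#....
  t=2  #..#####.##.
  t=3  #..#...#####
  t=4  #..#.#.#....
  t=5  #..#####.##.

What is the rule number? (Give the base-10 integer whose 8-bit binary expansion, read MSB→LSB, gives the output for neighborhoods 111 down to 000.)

  [7] ### => .  t=0,i=8
  [6] ##. => #  t=0,i=0
  [5] #.# => #  t=0,i=1
  [4] #.. => .  t=0,i=4
  [3] .## => #  t=0,i=2
  [2] .#. => #  t=1,i=5
  [1] ..# => .  t=0,i=6
  [0] ... => #  t=0,i=5
  bits 01101101 = 109

109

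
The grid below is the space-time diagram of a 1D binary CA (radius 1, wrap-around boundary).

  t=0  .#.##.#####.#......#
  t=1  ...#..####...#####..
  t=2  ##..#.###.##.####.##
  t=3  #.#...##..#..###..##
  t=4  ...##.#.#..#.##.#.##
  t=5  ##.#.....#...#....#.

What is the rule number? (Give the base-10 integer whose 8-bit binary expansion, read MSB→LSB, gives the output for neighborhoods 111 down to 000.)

153

  ### -> #   bit 7 = 1  t=0,i=7
  ##. -> .   bit 6 = 0  t=0,i=4
  #.# -> .   bit 5 = 0  t=0,i=0
  #.. -> #   bit 4 = 1  t=0,i=13
  .## -> #   bit 3 = 1  t=0,i=3
  .#. -> .   bit 2 = 0  t=0,i=1
  ..# -> .   bit 1 = 0  t=0,i=18
  ... -> #   bit 0 = 1  t=0,i=14
  bits 10011001 = 153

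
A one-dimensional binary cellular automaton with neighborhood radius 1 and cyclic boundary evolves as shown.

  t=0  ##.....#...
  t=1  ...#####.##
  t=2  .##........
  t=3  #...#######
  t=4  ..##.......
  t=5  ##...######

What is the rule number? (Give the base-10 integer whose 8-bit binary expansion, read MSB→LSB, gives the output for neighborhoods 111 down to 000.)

7

  nb ###: next=.  (t=1,i=4, bit7=0)
  nb ##.: next=.  (t=0,i=1, bit6=0)
  nb #.#: next=.  (t=1,i=8, bit5=0)
  nb #..: next=.  (t=0,i=2, bit4=0)
  nb .##: next=.  (t=0,i=0, bit3=0)
  nb .#.: next=#  (t=0,i=7, bit2=1)
  nb ..#: next=#  (t=0,i=6, bit1=1)
  nb ...: next=#  (t=0,i=3, bit0=1)
  bits 00000111 = 7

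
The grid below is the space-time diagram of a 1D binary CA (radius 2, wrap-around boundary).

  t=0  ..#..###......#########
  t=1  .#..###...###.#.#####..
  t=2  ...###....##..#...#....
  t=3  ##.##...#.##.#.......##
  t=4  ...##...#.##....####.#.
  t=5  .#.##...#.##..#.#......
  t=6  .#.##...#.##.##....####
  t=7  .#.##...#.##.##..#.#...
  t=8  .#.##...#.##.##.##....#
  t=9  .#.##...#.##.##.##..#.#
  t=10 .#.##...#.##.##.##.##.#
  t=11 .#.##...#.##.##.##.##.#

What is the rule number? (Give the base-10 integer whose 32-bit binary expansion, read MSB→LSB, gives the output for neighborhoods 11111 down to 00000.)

2154590435

  nb #####: next=#  (t=0,i=16, bit31=1)
  nb ####.: next=.  (t=0,i=21, bit30=0)
  nb ###.#: next=.  (t=1,i=12, bit29=0)
  nb ###..: next=.  (t=0,i=7, bit28=0)
  nb ##.##: next=.  (t=3,i=2, bit27=0)
  nb ##.#.: next=.  (t=1,i=13, bit26=0)
  nb ##..#: next=.  (t=0,i=0, bit25=0)
  nb ##...: next=.  (t=0,i=8, bit24=0)
  nb #.###: next=.  (t=1,i=16, bit23=0)
  nb #.##.: next=#  (t=3,i=3, bit22=1)
  nb #.#.#: next=#  (t=1,i=14, bit21=1)
  nb #.#..: next=.  (t=3,i=13, bit20=0)
  nb #..##: next=#  (t=0,i=4, bit19=1)
  nb #..#.: next=#  (t=0,i=1, bit18=1)
  nb #...#: next=.  (t=1,i=8, bit17=0)
  nb #....: next=.  (t=0,i=9, bit16=0)
  nb .####: next=.  (t=0,i=15, bit15=0)
  nb .###.: next=#  (t=0,i=6, bit14=1)
  nb .##.#: next=#  (t=3,i=11, bit13=1)
  nb .##..: next=#  (t=2,i=11, bit12=1)
  nb .#.##: next=.  (t=1,i=15, bit11=0)
  nb .#.#.: next=.  (t=5,i=15, bit10=0)
  nb .#..#: next=.  (t=0,i=3, bit9=0)
  nb .#...: next=.  (t=2,i=15, bit8=0)
  nb ..###: next=#  (t=0,i=5, bit7=1)
  nb ..##.: next=#  (t=2,i=10, bit6=1)
  nb ..#.#: next=#  (t=3,i=8, bit5=1)
  nb ..#..: next=.  (t=0,i=2, bit4=0)
  nb ...##: next=.  (t=0,i=13, bit3=0)
  nb ...#.: next=.  (t=1,i=0, bit2=0)
  nb ....#: next=#  (t=0,i=12, bit1=1)
  nb .....: next=#  (t=0,i=10, bit0=1)
  bits 10000000011011000111000011100011 = 2154590435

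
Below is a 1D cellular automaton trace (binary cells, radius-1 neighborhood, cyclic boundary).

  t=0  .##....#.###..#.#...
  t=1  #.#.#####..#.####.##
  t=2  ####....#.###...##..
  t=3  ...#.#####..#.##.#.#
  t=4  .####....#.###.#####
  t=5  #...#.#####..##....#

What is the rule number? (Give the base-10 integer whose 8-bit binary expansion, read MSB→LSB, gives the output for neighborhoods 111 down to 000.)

  nb ###: next=.  (t=0,i=10, bit7=0)
  nb ##.: next=#  (t=0,i=2, bit6=1)
  nb #.#: next=#  (t=0,i=8, bit5=1)
  nb #..: next=.  (t=0,i=3, bit4=0)
  nb .##: next=.  (t=0,i=1, bit3=0)
  nb .#.: next=#  (t=0,i=7, bit2=1)
  nb ..#: next=#  (t=0,i=0, bit1=1)
  nb ...: next=#  (t=0,i=4, bit0=1)
  bits 01100111 = 103

103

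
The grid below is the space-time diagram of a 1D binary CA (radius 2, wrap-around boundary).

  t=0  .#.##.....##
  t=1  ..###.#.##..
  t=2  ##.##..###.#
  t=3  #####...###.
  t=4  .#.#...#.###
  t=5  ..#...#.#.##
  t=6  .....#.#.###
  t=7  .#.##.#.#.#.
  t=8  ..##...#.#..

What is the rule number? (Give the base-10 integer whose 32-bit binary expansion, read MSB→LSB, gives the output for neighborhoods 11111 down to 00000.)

  ##### -> .   bit 31 = 0  t=3,i=2
  ####. -> #   bit 30 = 1  t=3,i=3
  ###.# -> #   bit 29 = 1  t=1,i=4
  ###.. -> .   bit 28 = 0  t=3,i=4
  ##.## -> #   bit 27 = 1  t=2,i=2
  ##.#. -> .   bit 26 = 0  t=0,i=0
  ##..# -> .   bit 25 = 0  t=2,i=5
  ##... -> .   bit 24 = 0  t=0,i=5
  #.### -> .   bit 23 = 0  t=2,i=11
  #.##. -> #   bit 22 = 1  t=0,i=3
  #.#.# -> .   bit 21 = 0  t=0,i=1
  #.#.. -> .   bit 20 = 0  t=4,i=3
  #..## -> .   bit 19 = 0  t=2,i=6
  #..#. -> .   bit 18 = 0  t=5,i=1
  #...# -> .   bit 17 = 0  t=3,i=6
  #.... -> #   bit 16 = 1  t=0,i=6
  .#### -> #   bit 15 = 1  t=3,i=1
  .###. -> #   bit 14 = 1  t=1,i=3
  .##.# -> .   bit 13 = 0  t=0,i=11
  .##.. -> #   bit 12 = 1  t=0,i=4
  .#.## -> #   bit 11 = 1  t=0,i=2
  .#.#. -> #   bit 10 = 1  t=4,i=2
  .#..# -> .   bit 9 = 0  t=7,i=11
  .#... -> .   bit 8 = 0  t=4,i=4
  ..### -> .   bit 7 = 0  t=1,i=2
  ..##. -> .   bit 6 = 0  t=0,i=10
  ..#.# -> .   bit 5 = 0  t=4,i=7
  ..#.. -> .   bit 4 = 0  t=5,i=2
  ...## -> #   bit 3 = 1  t=0,i=9
  ...#. -> #   bit 2 = 1  t=4,i=6
  ....# -> #   bit 1 = 1  t=0,i=8
  ..... -> .   bit 0 = 0  t=0,i=7
  bits 01101000010000011101110000001110 = 1749146638

1749146638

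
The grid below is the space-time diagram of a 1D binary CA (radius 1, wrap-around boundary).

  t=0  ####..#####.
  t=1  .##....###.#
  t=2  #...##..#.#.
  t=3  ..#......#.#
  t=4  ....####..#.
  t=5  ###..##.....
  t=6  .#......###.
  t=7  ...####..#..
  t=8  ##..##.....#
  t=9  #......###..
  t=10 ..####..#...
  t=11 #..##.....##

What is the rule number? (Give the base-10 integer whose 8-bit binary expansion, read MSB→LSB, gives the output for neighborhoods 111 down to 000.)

  ### -> #   bit 7 = 1  t=0,i=1
  ##. -> .   bit 6 = 0  t=0,i=3
  #.# -> #   bit 5 = 1  t=0,i=11
  #.. -> .   bit 4 = 0  t=0,i=4
  .## -> .   bit 3 = 0  t=0,i=0
  .#. -> .   bit 2 = 0  t=1,i=11
  ..# -> .   bit 1 = 0  t=0,i=5
  ... -> #   bit 0 = 1  t=1,i=4
  bits 10100001 = 161

161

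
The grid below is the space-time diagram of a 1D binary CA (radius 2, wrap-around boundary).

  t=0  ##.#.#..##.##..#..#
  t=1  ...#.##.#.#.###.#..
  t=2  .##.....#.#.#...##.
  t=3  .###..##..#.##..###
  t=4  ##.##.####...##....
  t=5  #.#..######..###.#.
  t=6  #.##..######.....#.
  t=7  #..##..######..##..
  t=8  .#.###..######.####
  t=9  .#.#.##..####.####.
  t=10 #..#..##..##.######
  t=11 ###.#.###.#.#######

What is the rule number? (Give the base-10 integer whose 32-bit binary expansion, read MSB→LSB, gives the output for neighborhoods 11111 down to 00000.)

3686044486

  #####|#  b31=1 t=5,i=7
  ####.|#  b30=1 t=4,i=8
  ###.#|.  b29=0 t=0,i=1
  ###..|#  b28=1 t=3,i=3
  ##.##|#  b27=1 t=0,i=10
  ##.#.|.  b26=0 t=0,i=2
  ##..#|#  b25=1 t=0,i=13
  ##...|#  b24=1 t=2,i=3
  #.###|#  b23=1 t=1,i=12
  #.##.|.  b22=0 t=0,i=11
  #.#.#|#  b21=1 t=0,i=3
  #.#..|#  b20=1 t=0,i=5
  #..##|.  b19=0 t=0,i=7
  #..#.|#  b18=1 t=0,i=14
  #...#|.  b17=0 t=2,i=14
  #....|.  b16=0 t=1,i=18
  .####|#  b15=1 t=4,i=7
  .###.|.  b14=0 t=0,i=0
  .##.#|.  b13=0 t=0,i=9
  .##..|#  b12=1 t=0,i=12
  .#.##|.  b11=0 t=1,i=4
  .#.#.|.  b10=0 t=0,i=4
  .#..#|#  b9=1 t=0,i=6
  .#...|#  b8=1 t=1,i=17
  ..###|.  b7=0 t=0,i=18
  ..##.|#  b6=1 t=0,i=8
  ..#.#|.  b5=0 t=1,i=3
  ..#..|.  b4=0 t=0,i=15
  ...##|.  b3=0 t=2,i=15
  ...#.|#  b2=1 t=1,i=2
  ....#|#  b1=1 t=1,i=1
  .....|.  b0=0 t=1,i=0
  bits 11011011101101001001001101000110 = 3686044486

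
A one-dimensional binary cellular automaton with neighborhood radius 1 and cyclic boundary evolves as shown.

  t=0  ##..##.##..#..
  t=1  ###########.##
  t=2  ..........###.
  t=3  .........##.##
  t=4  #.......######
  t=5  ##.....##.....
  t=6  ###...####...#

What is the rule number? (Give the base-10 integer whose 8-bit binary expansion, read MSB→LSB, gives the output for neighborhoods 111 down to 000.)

122

  ###|.  b7=0 t=1,i=0
  ##.|#  b6=1 t=0,i=1
  #.#|#  b5=1 t=0,i=6
  #..|#  b4=1 t=0,i=2
  .##|#  b3=1 t=0,i=0
  .#.|.  b2=0 t=0,i=11
  ..#|#  b1=1 t=0,i=3
  ...|.  b0=0 t=2,i=0
  bits 01111010 = 122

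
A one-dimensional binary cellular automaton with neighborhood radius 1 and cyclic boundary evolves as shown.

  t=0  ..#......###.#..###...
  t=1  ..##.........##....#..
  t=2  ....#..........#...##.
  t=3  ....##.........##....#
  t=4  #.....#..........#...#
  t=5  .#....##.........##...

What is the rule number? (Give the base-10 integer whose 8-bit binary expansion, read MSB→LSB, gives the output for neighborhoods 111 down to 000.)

  ### -> .   bit 7 = 0  t=0,i=10
  ##. -> .   bit 6 = 0  t=0,i=11
  #.# -> .   bit 5 = 0  t=0,i=12
  #.. -> #   bit 4 = 1  t=0,i=3
  .## -> .   bit 3 = 0  t=0,i=9
  .#. -> #   bit 2 = 1  t=0,i=2
  ..# -> .   bit 1 = 0  t=0,i=1
  ... -> .   bit 0 = 0  t=0,i=0
  bits 00010100 = 20

20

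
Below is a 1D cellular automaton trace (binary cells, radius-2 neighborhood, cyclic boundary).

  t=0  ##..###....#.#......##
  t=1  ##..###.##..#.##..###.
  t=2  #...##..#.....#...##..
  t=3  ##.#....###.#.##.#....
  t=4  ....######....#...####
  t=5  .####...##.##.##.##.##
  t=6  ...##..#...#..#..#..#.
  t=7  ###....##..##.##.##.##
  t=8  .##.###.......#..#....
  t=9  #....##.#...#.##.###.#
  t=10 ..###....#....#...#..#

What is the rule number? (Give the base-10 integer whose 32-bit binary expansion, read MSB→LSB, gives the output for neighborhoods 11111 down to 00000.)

  nb #####: next=.  (t=4,i=6, bit31=0)
  nb ####.: next=#  (t=0,i=0, bit30=1)
  nb ###.#: next=.  (t=1,i=6, bit29=0)
  nb ###..: next=#  (t=0,i=1, bit28=1)
  nb ##.##: next=.  (t=1,i=7, bit27=0)
  nb ##.#.: next=.  (t=3,i=2, bit26=0)
  nb ##..#: next=.  (t=0,i=2, bit25=0)
  nb ##...: next=.  (t=0,i=7, bit24=0)
  nb #.###: next=.  (t=5,i=1, bit23=0)
  nb #.##.: next=#  (t=1,i=0, bit22=1)
  nb #.#.#: next=.  (t=3,i=12, bit21=0)
  nb #.#..: next=.  (t=0,i=13, bit20=0)
  nb #..##: next=.  (t=0,i=3, bit19=0)
  nb #..#.: next=.  (t=1,i=11, bit18=0)
  nb #...#: next=.  (t=2,i=2, bit17=0)
  nb #....: next=#  (t=0,i=8, bit16=1)
  nb .####: next=.  (t=0,i=21, bit15=0)
  nb .###.: next=#  (t=0,i=5, bit14=1)
  nb .##.#: next=.  (t=3,i=1, bit13=0)
  nb .##..: next=.  (t=1,i=1, bit12=0)
  nb .#.##: next=.  (t=1,i=13, bit11=0)
  nb .#.#.: next=#  (t=0,i=12, bit10=1)
  nb .#..#: next=#  (t=6,i=12, bit9=1)
  nb .#...: next=#  (t=0,i=14, bit8=1)
  nb ..###: next=#  (t=0,i=4, bit7=1)
  nb ..##.: next=.  (t=2,i=4, bit6=0)
  nb ..#.#: next=.  (t=0,i=11, bit5=0)
  nb ..#..: next=#  (t=2,i=0, bit4=1)
  nb ...##: next=#  (t=0,i=19, bit3=1)
  nb ...#.: next=.  (t=0,i=10, bit2=0)
  nb ....#: next=#  (t=0,i=9, bit1=1)
  nb .....: next=.  (t=0,i=16, bit0=0)
  bits 01010000010000010100011110011010 = 1346455450

1346455450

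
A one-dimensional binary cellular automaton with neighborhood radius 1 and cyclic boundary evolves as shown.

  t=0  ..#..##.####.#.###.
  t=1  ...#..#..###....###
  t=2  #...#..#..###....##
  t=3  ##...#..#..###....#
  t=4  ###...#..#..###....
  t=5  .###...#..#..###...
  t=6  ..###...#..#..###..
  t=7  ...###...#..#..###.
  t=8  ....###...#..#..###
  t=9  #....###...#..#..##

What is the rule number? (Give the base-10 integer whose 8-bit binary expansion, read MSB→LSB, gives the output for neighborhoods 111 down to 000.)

  [7] ### => #  t=0,i=9
  [6] ##. => #  t=0,i=6
  [5] #.# => .  t=0,i=7
  [4] #.. => #  t=0,i=3
  [3] .## => .  t=0,i=5
  [2] .#. => .  t=0,i=2
  [1] ..# => .  t=0,i=1
  [0] ... => .  t=0,i=0
  bits 11010000 = 208

208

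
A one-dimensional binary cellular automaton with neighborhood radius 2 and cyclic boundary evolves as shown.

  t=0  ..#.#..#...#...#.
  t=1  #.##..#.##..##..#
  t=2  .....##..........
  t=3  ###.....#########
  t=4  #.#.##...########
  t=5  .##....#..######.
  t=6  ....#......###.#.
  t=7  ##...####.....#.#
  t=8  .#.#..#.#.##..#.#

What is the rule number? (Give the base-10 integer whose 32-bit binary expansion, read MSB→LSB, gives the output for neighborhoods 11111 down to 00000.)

  nb #####: next=#  (t=3,i=0, bit31=1)
  nb ####.: next=.  (t=3,i=1, bit30=0)
  nb ###.#: next=.  (t=4,i=0, bit29=0)
  nb ###..: next=#  (t=3,i=2, bit28=1)
  nb ##.##: next=.  (t=1,i=1, bit27=0)
  nb ##.#.: next=#  (t=4,i=1, bit26=1)
  nb ##..#: next=.  (t=1,i=4, bit25=0)
  nb ##...: next=.  (t=2,i=7, bit24=0)
  nb #.###: next=#  (t=7,i=16, bit23=1)
  nb #.##.: next=.  (t=1,i=2, bit22=0)
  nb #.#.#: next=#  (t=4,i=2, bit21=1)
  nb #.#..: next=.  (t=0,i=4, bit20=0)
  nb #..##: next=.  (t=1,i=11, bit19=0)
  nb #..#.: next=#  (t=0,i=6, bit18=1)
  nb #...#: next=#  (t=0,i=0, bit17=1)
  nb #....: next=#  (t=2,i=8, bit16=1)
  nb .####: next=#  (t=3,i=9, bit15=1)
  nb .###.: next=.  (t=6,i=12, bit14=0)
  nb .##.#: next=.  (t=1,i=0, bit13=0)
  nb .##..: next=.  (t=1,i=3, bit12=0)
  nb .#.##: next=.  (t=1,i=7, bit11=0)
  nb .#.#.: next=#  (t=0,i=3, bit10=1)
  nb .#..#: next=.  (t=0,i=5, bit9=0)
  nb .#...: next=#  (t=0,i=8, bit8=1)
  nb ..###: next=.  (t=3,i=8, bit7=0)
  nb ..##.: next=.  (t=1,i=12, bit6=0)
  nb ..#.#: next=#  (t=0,i=2, bit5=1)
  nb ..#..: next=.  (t=0,i=7, bit4=0)
  nb ...##: next=.  (t=2,i=4, bit3=0)
  nb ...#.: next=.  (t=0,i=1, bit2=0)
  nb ....#: next=.  (t=2,i=3, bit1=0)
  nb .....: next=#  (t=2,i=0, bit0=1)
  bits 10010100101001111000010100100001 = 2494006561

2494006561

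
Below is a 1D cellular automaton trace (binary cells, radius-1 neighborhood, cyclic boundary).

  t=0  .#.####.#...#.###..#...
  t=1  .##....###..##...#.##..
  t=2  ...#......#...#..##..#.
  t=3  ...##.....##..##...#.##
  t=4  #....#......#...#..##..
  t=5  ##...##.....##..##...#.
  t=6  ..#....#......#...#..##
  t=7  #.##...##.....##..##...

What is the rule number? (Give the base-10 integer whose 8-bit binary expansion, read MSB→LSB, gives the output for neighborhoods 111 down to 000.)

52

  nb ###: next=.  (t=0,i=4, bit7=0)
  nb ##.: next=.  (t=0,i=6, bit6=0)
  nb #.#: next=#  (t=0,i=2, bit5=1)
  nb #..: next=#  (t=0,i=9, bit4=1)
  nb .##: next=.  (t=0,i=3, bit3=0)
  nb .#.: next=#  (t=0,i=1, bit2=1)
  nb ..#: next=.  (t=0,i=0, bit1=0)
  nb ...: next=.  (t=0,i=10, bit0=0)
  bits 00110100 = 52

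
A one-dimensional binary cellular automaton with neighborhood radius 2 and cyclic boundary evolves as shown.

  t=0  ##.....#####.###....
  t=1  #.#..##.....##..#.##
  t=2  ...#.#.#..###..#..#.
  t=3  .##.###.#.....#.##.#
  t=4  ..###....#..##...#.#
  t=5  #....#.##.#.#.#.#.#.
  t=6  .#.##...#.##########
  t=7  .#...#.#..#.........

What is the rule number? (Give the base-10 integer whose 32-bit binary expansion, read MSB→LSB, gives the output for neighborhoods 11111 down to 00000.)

161752910

  nb #####: next=.  (t=0,i=9, bit31=0)
  nb ####.: next=.  (t=0,i=10, bit30=0)
  nb ###.#: next=.  (t=0,i=11, bit29=0)
  nb ###..: next=.  (t=0,i=15, bit28=0)
  nb ##.##: next=#  (t=0,i=12, bit27=1)
  nb ##.#.: next=.  (t=1,i=1, bit26=0)
  nb ##..#: next=.  (t=1,i=14, bit25=0)
  nb ##...: next=#  (t=0,i=2, bit24=1)
  nb #.###: next=#  (t=0,i=13, bit23=1)
  nb #.##.: next=.  (t=3,i=1, bit22=0)
  nb #.#.#: next=#  (t=2,i=5, bit21=1)
  nb #.#..: next=.  (t=1,i=2, bit20=0)
  nb #..##: next=.  (t=1,i=4, bit19=0)
  nb #..#.: next=#  (t=1,i=15, bit18=1)
  nb #...#: next=.  (t=4,i=15, bit17=0)
  nb #....: next=.  (t=0,i=3, bit16=0)
  nb .####: next=.  (t=0,i=8, bit15=0)
  nb .###.: next=.  (t=0,i=14, bit14=0)
  nb .##.#: next=#  (t=3,i=2, bit13=1)
  nb .##..: next=.  (t=0,i=1, bit12=0)
  nb .#.##: next=.  (t=1,i=17, bit11=0)
  nb .#.#.: next=#  (t=2,i=4, bit10=1)
  nb .#..#: next=#  (t=1,i=3, bit9=1)
  nb .#...: next=#  (t=2,i=19, bit8=1)
  nb ..###: next=.  (t=0,i=7, bit7=0)
  nb ..##.: next=#  (t=0,i=0, bit6=1)
  nb ..#.#: next=.  (t=1,i=16, bit5=0)
  nb ..#..: next=.  (t=2,i=15, bit4=0)
  nb ...##: next=#  (t=0,i=6, bit3=1)
  nb ...#.: next=#  (t=2,i=2, bit2=1)
  nb ....#: next=#  (t=0,i=5, bit1=1)
  nb .....: next=.  (t=0,i=4, bit0=0)
  bits 00001001101001000010011101001110 = 161752910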